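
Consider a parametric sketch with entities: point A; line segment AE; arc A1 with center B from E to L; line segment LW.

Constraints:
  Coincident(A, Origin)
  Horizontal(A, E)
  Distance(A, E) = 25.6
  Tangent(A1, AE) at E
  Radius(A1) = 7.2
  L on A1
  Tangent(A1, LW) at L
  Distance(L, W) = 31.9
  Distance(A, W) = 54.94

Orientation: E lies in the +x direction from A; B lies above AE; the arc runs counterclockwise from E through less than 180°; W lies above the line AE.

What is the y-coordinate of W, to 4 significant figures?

35.56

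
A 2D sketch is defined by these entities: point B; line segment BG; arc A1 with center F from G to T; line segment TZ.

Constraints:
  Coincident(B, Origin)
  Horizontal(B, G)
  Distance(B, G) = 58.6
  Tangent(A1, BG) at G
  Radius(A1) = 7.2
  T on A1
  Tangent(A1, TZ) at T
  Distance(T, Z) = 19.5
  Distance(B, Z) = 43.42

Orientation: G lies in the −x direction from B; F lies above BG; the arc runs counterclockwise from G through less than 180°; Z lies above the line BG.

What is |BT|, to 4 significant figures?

53.35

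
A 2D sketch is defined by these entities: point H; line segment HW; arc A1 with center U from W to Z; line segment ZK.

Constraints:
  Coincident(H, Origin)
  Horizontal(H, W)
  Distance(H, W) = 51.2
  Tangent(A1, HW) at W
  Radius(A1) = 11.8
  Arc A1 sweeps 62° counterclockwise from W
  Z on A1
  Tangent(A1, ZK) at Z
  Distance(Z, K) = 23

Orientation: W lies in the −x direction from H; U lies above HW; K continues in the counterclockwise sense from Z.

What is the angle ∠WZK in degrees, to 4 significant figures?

149.0°

On A1, W sits at bearing -90° from U; a 62° counterclockwise sweep puts Z at bearing -28°, so Z = U + 11.8·(cos -28°, sin -28°) = (-40.78, 6.260). A1 meets ZK tangentially, so UZ is at right angles to ZK, so ZK runs along (−sin -28°, cos -28°); with |ZK| = 23.0, K = (-29.98, 26.57). Then cos ∠WZK = ZW·ZK / (|ZW||ZK|), giving 149.0°.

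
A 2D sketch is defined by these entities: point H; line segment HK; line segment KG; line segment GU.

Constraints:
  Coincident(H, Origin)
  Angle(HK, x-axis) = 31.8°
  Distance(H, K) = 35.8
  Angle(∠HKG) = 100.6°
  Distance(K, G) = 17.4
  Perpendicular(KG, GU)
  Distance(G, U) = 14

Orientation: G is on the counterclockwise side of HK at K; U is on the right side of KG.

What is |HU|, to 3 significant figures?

54.7

∠HKG = 100.6°, so KG runs at 31.8° + (180° − 100.6°) = 111° from the x-axis; with |KG| = 17.4, G = K + 17.4·(cos 111°, sin 111°) = (24.1, 35.1). KG is perpendicular to GU; with |GU| = 14.0 on the right of KG, U = G + 14.0·(0.932, 0.362) = (37.2, 40.2). Then |HU| = |U − H| = 54.7.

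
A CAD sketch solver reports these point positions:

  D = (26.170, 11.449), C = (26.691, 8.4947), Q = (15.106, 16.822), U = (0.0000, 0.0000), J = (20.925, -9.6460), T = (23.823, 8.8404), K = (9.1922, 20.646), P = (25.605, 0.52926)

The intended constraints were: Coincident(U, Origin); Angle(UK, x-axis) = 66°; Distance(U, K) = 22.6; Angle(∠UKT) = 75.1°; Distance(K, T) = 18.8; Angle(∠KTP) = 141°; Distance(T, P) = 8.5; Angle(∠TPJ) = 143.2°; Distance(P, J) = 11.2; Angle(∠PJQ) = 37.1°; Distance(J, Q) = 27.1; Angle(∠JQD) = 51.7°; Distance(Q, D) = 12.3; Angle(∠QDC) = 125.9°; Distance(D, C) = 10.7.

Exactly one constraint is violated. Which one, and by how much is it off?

Distance(D, C) = 10.7 — off by 7.70.

U = (0.00, 0.00) ✓; UK at 66.00° ✓; |UK| = 22.60 ✓; ∠UKT = 75.10° ✓; |KT| = 18.80 ✓; ∠KTP = 141.0° ✓; |TP| = 8.500 ✓; ∠TPJ = 143.2° ✓; |PJ| = 11.20 ✓; ∠PJQ = 37.10° ✓; |JQ| = 27.10 ✓; ∠JQD = 51.70° ✓; |QD| = 12.30 ✓; ∠QDC = 125.9° ✓; |DC| = 3.000 ✗.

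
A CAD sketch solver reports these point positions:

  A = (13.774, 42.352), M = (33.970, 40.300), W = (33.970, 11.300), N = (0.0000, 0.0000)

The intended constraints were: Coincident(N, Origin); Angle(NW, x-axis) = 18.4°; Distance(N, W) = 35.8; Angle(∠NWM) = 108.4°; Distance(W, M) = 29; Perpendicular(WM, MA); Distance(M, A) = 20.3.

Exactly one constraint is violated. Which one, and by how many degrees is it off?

Perpendicular(WM, MA) — off by 5.80°.

N = (0.00, 0.00) ✓; NW at 18.40° ✓; |NW| = 35.80 ✓; ∠NWM = 108.4° ✓; |WM| = 29.00 ✓; ∠(WM, MA) = 84.20° ✗; |MA| = 20.30 ✓.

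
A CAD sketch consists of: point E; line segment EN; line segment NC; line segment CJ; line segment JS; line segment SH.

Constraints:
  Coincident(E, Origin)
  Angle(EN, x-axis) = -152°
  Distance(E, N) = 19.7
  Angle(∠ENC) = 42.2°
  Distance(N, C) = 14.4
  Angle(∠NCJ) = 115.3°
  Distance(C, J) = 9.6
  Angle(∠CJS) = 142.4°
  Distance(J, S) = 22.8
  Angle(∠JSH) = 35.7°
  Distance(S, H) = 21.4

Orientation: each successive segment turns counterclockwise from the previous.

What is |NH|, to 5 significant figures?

12.431

E is at the origin; EN runs at -152.0° with length 19.7, so N = (-17.394, -9.2486). ∠ENC = 42.2° gives NC at -14.200° from the x-axis; with |NC| = 14.4, C = (-3.4341, -12.781). ∠NCJ = 115.3° gives CJ at 50.500° from the x-axis; with |CJ| = 9.6, J = (2.6723, -5.3734). ∠CJS = 142.4° gives JS at 88.100° from the x-axis; with |JS| = 22.8, S = (3.4282, 17.414). ∠JSH = 35.7° gives SH at -127.60° from the x-axis; with |SH| = 21.4, H = (-9.6289, 0.45905). Then |NH| = |H − N| = 12.431.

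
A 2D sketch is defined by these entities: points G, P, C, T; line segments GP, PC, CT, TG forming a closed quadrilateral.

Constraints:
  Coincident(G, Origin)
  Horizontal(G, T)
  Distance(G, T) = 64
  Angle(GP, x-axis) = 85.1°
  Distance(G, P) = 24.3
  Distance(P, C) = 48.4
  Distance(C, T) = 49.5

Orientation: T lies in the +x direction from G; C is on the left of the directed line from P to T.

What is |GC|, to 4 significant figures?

64.51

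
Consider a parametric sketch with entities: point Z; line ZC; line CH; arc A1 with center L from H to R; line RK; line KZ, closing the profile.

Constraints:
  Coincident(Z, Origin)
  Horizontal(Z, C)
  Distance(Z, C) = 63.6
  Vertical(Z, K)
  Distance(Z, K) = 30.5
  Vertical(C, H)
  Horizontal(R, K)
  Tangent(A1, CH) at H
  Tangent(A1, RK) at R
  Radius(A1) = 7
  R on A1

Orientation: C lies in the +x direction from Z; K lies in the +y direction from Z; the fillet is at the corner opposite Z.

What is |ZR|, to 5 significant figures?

64.295

Z is at the origin; Z and C share the same y with |ZC| = 63.6 and C on the +x side, so C = (63.600, 0.0000). Z and K share the same x with |ZK| = 30.5 and K on the +y side, so K = (0.0000, 30.500). The virtual corner opposite Z is at (63.600, 30.500). A1 meets CH tangentially, so LH is at right angles to CH and since A1 is tangent to RK there, LR ⟂ RK, with radius 7.0, so the center L sits 7.0 in from both sides at L = (56.600, 23.500). That places the tangent points at H = (63.600, 23.500) on CH and R = (56.600, 30.500) on RK. Then |ZR| = |R − Z| = 64.295.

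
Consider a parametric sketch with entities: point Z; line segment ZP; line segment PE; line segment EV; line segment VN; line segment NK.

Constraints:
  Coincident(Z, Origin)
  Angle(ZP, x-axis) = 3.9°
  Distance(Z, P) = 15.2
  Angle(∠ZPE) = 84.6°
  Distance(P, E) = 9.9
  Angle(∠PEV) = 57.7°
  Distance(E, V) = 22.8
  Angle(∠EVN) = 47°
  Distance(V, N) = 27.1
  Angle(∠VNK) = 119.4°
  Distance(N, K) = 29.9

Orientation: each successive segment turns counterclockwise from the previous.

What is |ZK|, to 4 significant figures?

44.24

Z is at the origin; ZP runs at 3.9° with length 15.2, so P = (15.16, 1.034). ∠ZPE = 84.6° gives PE at 99.30° from the x-axis; with |PE| = 9.9, E = (13.56, 10.80). ∠PEV = 57.7° gives EV at -138.4° from the x-axis; with |EV| = 22.8, V = (-3.485, -4.334). ∠EVN = 47.0° gives VN at -5.400° from the x-axis; with |VN| = 27.1, N = (23.49, -6.884). ∠VNK = 119.4° gives NK at 55.20° from the x-axis; with |NK| = 29.9, K = (40.56, 17.67). Then |ZK| = |K − Z| = 44.24.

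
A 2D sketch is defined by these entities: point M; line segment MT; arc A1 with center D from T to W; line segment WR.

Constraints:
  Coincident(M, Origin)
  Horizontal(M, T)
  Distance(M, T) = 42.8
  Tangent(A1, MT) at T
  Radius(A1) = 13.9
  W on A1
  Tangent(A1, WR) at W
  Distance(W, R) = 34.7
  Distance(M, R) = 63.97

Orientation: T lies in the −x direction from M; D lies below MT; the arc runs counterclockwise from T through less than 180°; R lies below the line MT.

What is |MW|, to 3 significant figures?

58.7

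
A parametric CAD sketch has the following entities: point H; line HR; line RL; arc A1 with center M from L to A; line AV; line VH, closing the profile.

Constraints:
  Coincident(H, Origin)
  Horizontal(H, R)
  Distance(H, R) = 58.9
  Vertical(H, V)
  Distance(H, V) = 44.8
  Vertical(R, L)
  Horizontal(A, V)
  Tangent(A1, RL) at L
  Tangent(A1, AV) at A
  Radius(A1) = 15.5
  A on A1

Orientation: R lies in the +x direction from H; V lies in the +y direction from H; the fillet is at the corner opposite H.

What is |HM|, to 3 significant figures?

52.4

H is at the origin; H and R share the same y with |HR| = 58.9 and R on the +x side, so R = (58.9, 0.00). HV is vertical with |HV| = 44.8 and V on the +y side, so V = (0.00, 44.8). The virtual corner opposite H is at (58.9, 44.8). The tangent condition forces ML to be normal to RL and since A1 is tangent to AV there, MA ⟂ AV, with radius 15.5, so the center M sits 15.5 in from both sides at M = (43.4, 29.3). Then |HM| = |M − H| = 52.4.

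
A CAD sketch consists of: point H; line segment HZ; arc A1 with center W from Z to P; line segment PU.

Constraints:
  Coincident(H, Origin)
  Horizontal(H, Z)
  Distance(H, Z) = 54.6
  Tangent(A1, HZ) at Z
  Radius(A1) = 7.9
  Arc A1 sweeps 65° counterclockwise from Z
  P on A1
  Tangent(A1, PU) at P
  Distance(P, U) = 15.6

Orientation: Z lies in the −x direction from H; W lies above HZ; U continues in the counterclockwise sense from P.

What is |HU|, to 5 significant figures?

44.924

On A1, Z sits at bearing -90° from W; a 65° counterclockwise sweep puts P at bearing -25°, so P = W + 7.9·(cos -25°, sin -25°) = (-47.440, 4.5613). Tangency of A1 to PU means the radius WP is perpendicular to PU, so PU runs along (−sin -25°, cos -25°); with |PU| = 15.6, U = (-40.847, 18.700). Then |HU| = |U − H| = 44.924.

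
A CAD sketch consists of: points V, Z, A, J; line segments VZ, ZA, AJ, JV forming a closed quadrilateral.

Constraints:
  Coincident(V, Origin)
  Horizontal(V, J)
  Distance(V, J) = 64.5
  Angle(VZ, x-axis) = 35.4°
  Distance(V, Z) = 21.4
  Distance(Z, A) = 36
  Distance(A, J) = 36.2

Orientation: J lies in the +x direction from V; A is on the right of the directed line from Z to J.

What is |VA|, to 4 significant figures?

39.25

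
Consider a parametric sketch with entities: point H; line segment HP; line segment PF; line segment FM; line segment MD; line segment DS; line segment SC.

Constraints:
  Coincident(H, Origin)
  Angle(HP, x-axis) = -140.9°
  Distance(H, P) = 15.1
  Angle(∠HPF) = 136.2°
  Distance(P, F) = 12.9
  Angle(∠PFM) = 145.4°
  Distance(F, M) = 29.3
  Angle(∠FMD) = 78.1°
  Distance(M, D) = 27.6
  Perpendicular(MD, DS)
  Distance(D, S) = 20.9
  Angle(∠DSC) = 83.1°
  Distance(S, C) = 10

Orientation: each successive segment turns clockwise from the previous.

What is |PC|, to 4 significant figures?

18.00

H is at the origin; HP runs at -140.9° with length 15.1, so P = (-11.72, -9.523). ∠HPF = 136.2° gives PF at 175.3° from the x-axis; with |PF| = 12.9, F = (-24.57, -8.466). ∠PFM = 145.4° gives FM at 140.7° from the x-axis; with |FM| = 29.3, M = (-47.25, 10.09). ∠FMD = 78.1° gives MD at 38.80° from the x-axis; with |MD| = 27.6, D = (-25.74, 27.39). MD is perpendicular to DS, so DS runs at -51.20°; with |DS| = 20.9, S = (-12.64, 11.10). ∠DSC = 83.1° gives SC at -148.1° from the x-axis; with |SC| = 10.0, C = (-21.13, 5.814). Then |PC| = |C − P| = 18.00.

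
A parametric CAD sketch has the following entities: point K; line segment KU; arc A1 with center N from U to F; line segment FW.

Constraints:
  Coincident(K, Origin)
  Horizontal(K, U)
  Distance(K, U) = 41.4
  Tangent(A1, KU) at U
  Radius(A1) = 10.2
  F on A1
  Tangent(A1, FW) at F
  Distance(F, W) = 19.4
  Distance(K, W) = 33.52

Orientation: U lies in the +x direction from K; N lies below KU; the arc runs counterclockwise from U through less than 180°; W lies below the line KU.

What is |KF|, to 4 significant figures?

32.69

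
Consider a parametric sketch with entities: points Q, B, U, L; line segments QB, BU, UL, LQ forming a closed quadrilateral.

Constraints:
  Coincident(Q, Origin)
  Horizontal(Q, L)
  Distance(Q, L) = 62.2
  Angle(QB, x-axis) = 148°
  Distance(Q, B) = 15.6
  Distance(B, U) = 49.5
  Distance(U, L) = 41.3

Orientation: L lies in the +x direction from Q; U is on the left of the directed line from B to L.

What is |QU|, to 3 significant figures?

42.7

Checks: |BU| = 49.50 ✓; |UL| = 41.30 ✓.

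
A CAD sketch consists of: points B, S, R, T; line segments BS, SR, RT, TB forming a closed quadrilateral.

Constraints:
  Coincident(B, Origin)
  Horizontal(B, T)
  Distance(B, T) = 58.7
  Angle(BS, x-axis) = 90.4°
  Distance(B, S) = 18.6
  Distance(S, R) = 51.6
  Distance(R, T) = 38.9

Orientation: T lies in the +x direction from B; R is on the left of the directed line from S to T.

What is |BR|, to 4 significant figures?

60.78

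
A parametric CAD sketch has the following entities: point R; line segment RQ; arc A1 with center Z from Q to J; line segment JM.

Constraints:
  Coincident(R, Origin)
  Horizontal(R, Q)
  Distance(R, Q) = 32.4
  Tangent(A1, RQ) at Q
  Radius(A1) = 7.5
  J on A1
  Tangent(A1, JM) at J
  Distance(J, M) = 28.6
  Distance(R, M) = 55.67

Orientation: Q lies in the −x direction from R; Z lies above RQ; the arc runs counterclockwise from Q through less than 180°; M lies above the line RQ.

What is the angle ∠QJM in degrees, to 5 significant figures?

116.83°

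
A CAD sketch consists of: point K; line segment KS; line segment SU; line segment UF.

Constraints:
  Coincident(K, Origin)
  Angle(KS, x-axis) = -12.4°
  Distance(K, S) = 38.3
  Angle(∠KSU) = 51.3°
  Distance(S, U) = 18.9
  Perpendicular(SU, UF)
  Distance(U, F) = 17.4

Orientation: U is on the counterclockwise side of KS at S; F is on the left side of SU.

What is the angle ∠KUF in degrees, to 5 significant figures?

9.5836°

K is at the origin; KS runs at -12.4° with length 38.3, so S = 38.3·(cos -12.4°, sin -12.4°) = (37.407, -8.2244). ∠KSU = 51.3°, so SU runs at -12.4° + (180° − 51.3°) = 116.30° from the x-axis; with |SU| = 18.9, U = S + 18.9·(cos 116.30°, sin 116.30°) = (29.033, 8.7192). The perpendicularity gives UF at right angles to SU; with |UF| = 17.4 on the left of SU, F = U + 17.4·(-0.89649, -0.44307) = (13.434, 1.0098). Then cos ∠KUF = UK·UF / (|UK||UF|), giving 9.5836°.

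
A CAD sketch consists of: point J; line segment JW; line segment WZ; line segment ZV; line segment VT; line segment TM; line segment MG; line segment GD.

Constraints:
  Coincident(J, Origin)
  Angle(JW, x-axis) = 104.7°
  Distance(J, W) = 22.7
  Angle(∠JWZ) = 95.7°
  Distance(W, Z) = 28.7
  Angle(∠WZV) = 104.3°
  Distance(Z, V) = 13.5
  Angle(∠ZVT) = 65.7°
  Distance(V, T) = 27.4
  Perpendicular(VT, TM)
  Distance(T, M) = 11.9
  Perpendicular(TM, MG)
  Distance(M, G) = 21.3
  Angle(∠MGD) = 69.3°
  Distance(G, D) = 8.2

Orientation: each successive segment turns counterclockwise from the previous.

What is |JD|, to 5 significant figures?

30.274

J is at the origin; JW runs at 104.7° with length 22.7, so W = (-5.7603, 21.957). ∠JWZ = 95.7° gives WZ at -171.00° from the x-axis; with |WZ| = 28.7, Z = (-34.107, 17.467). ∠WZV = 104.3° gives ZV at -95.300° from the x-axis; with |ZV| = 13.5, V = (-35.354, 4.0250). ∠ZVT = 65.7° gives VT at 19.000° from the x-axis; with |VT| = 27.4, T = (-9.4468, 12.946). VT is perpendicular to TM, so TM runs at 109.00°; with |TM| = 11.9, M = (-13.321, 24.197). TM ⟂ MG, so MG runs at -161.00°; with |MG| = 21.3, G = (-33.461, 17.263). ∠MGD = 69.3° gives GD at -50.300° from the x-axis; with |GD| = 8.2, D = (-28.223, 10.954). Then |JD| = |D − J| = 30.274.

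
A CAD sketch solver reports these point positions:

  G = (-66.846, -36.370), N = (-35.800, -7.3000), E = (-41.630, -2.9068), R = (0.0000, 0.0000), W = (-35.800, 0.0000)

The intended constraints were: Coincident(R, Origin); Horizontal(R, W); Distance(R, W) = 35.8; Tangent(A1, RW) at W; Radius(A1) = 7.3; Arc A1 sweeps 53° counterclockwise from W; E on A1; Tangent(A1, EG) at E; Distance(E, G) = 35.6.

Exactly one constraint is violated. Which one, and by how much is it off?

Distance(E, G) = 35.6 — off by 6.30.

R = (0.00, 0.00) ✓; R.y = 0.00, W.y = 0.00 ✓; |RW| = 35.80 ✓; ∠(NW, WR) = 90.00° ✓; |NW| = 7.300 ✓; bearing(N→E) − bearing(N→W) = 53.00° ✓; |NE| = 7.300 ✓; ∠(NE, EG) = 90.00° ✓; |EG| = 41.90 ✗.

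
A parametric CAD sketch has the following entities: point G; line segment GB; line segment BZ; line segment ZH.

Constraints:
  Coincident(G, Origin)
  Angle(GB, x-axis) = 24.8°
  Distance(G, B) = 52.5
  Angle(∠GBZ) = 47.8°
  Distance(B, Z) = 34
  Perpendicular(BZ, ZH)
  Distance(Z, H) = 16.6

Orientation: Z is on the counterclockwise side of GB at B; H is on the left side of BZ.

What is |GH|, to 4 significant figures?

22.33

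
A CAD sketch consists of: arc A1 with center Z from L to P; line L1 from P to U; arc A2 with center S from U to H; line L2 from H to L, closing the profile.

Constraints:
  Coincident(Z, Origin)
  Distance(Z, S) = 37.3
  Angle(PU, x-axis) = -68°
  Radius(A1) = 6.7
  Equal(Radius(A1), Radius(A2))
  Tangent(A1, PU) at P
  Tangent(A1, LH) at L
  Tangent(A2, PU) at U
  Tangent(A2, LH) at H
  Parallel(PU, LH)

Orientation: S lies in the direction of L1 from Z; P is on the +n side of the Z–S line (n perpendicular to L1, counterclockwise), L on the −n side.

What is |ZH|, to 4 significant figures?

37.90

Tangency of A1 to both parallel lines with radius 6.7 puts P and L at Z ± 6.7·n: P = (6.212, 2.510), L = (-6.212, -2.510). Equal radii place U and H the same way about S: U = S + 6.7·n = (20.18, -32.07), H = S − 6.7·n = (7.761, -37.09). Then |ZH| = |H − Z| = 37.90.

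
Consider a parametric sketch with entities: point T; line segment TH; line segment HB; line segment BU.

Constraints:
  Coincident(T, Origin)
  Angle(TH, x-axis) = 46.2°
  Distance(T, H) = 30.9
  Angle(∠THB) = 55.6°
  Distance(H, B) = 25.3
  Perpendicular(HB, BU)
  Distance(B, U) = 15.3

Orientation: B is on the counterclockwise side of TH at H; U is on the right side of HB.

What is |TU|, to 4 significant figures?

41.54

∠THB = 55.6°, so HB runs at 46.2° + (180° − 55.6°) = 170.6° from the x-axis; with |HB| = 25.3, B = H + 25.3·(cos 170.6°, sin 170.6°) = (-3.573, 26.43). The perpendicularity gives BU at right angles to HB; with |BU| = 15.3 on the right of HB, U = B + 15.3·(0.1633, 0.9866) = (-1.074, 41.53). Then |TU| = |U − T| = 41.54.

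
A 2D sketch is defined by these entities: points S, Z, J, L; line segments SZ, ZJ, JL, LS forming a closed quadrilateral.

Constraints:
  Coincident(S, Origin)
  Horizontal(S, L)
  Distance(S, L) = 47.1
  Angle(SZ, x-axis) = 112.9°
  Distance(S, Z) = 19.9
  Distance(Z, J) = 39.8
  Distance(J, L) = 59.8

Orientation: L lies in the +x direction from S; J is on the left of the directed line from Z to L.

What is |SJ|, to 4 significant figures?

53.00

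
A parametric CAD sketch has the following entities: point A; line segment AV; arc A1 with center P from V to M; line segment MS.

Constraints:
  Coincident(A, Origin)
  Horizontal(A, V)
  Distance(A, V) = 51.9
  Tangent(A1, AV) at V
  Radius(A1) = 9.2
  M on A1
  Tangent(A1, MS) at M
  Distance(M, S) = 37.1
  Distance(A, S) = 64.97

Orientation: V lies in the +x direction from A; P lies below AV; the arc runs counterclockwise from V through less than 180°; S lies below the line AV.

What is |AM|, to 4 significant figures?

43.82

A is at the origin; A and V share the same y with |AV| = 51.9 and V on the +x side, so V = (51.90, 0.000). The tangent condition forces PV to be normal to AV, so P = V + (0, -9.2) = (51.90, -9.200). Since PM ⟂ MS (tangency), |PS| = √(9.2² + 37.1²) = 38.22 regardless of where M sits on A1. So S lies on both circle(A, 64.97) and circle(P, 38.22); the below-AV intersection is S = (45.06, -46.81). M is the foot of the tangent from S: M = (42.72, -9.780).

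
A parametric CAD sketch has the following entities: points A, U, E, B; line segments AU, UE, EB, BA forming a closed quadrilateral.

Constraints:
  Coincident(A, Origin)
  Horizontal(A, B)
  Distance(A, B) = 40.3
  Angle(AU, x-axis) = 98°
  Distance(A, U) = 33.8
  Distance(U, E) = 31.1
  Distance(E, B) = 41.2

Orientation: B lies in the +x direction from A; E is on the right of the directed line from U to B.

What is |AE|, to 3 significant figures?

2.74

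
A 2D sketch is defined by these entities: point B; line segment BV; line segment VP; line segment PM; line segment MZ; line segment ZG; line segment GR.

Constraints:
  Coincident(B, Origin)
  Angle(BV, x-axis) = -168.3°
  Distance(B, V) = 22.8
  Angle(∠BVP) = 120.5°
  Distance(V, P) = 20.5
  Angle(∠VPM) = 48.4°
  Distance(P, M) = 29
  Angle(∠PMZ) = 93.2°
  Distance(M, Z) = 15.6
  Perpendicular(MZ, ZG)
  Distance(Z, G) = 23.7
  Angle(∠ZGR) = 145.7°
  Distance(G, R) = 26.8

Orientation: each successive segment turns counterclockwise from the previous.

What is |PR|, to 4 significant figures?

17.02

B is at the origin; BV runs at -168.3° with length 22.8, so V = (-22.33, -4.624). ∠BVP = 120.5° gives VP at -108.8° from the x-axis; with |VP| = 20.5, P = (-28.93, -24.03). ∠VPM = 48.4° gives PM at 22.80° from the x-axis; with |PM| = 29.0, M = (-2.199, -12.79). ∠PMZ = 93.2° gives MZ at 109.6° from the x-axis; with |MZ| = 15.6, Z = (-7.432, 1.904). MZ ⟂ ZG, so ZG runs at -160.4°; with |ZG| = 23.7, G = (-29.76, -6.046). ∠ZGR = 145.7° gives GR at -126.1° from the x-axis; with |GR| = 26.8, R = (-45.55, -27.70). Then |PR| = |R − P| = 17.02.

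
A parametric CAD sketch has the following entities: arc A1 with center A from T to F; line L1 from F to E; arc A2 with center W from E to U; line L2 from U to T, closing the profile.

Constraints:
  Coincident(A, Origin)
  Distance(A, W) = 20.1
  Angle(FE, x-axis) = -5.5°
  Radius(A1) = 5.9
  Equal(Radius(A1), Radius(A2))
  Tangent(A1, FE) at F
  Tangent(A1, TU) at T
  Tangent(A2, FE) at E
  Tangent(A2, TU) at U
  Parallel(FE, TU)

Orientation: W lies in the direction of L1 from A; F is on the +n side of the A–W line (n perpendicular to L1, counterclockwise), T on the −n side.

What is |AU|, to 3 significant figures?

20.9

The slot axis is L1's direction at -5.5°, so u = (cos -5.5°, sin -5.5°) = (0.995, -0.0958) and n = (−sin -5.5°, cos -5.5°) = (0.0958, 0.995). A is at the origin and W lies 20.1 along u from A, so W = 20.1·u = (20.0, -1.93). Tangency of A1 to both parallel lines with radius 5.9 puts F and T at A ± 5.9·n: F = (0.565, 5.87), T = (-0.565, -5.87). Equal radii place E and U the same way about W: E = W + 5.9·n = (20.6, 3.95), U = W − 5.9·n = (19.4, -7.80). Then |AU| = |U − A| = 20.9.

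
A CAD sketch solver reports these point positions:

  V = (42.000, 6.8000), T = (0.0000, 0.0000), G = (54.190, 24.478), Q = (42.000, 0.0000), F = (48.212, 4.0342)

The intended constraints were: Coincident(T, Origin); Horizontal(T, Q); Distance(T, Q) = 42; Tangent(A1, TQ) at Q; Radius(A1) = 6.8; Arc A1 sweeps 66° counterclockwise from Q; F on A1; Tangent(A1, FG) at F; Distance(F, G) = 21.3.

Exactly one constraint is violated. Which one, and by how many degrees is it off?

Tangent(A1, FG) at F — off by 7.70°.

T = (0.00, 0.00) ✓; T.y = 0.00, Q.y = 0.00 ✓; |TQ| = 42.00 ✓; ∠(VQ, QT) = 90.00° ✓; |VQ| = 6.800 ✓; bearing(V→F) − bearing(V→Q) = 66.00° ✓; |VF| = 6.800 ✓; ∠(VF, FG) = 82.30° ✗; |FG| = 21.30 ✓.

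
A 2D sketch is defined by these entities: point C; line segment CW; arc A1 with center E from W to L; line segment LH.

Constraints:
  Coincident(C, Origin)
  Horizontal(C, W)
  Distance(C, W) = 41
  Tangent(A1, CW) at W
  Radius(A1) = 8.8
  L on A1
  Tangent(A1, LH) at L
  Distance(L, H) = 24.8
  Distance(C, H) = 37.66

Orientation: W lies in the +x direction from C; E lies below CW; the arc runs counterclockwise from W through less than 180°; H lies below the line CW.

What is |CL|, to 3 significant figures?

33.3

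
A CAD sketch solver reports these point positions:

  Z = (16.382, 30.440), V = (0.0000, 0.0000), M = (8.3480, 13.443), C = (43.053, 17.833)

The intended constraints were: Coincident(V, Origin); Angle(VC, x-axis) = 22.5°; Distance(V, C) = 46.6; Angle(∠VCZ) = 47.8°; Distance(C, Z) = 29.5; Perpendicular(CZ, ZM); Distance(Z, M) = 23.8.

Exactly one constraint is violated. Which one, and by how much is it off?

Distance(Z, M) = 23.8 — off by 5.00.

V = (0.00, 0.00) ✓; VC at 22.50° ✓; |VC| = 46.60 ✓; ∠VCZ = 47.80° ✓; |CZ| = 29.50 ✓; ∠(CZ, ZM) = 90.00° ✓; |ZM| = 18.80 ✗.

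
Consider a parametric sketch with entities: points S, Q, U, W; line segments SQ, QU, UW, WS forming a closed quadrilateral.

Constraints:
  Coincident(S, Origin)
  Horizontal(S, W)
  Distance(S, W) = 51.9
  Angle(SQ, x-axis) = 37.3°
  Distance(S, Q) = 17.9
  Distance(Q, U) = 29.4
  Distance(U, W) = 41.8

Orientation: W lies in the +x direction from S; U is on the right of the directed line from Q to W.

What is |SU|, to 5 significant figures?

23.511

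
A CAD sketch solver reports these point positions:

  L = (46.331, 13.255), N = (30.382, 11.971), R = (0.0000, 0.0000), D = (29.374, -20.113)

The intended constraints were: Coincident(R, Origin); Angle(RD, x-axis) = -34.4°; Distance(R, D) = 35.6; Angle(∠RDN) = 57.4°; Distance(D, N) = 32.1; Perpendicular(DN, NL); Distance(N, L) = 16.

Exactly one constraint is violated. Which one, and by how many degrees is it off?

Perpendicular(DN, NL) — off by 6.40°.

R = (0.00, 0.00) ✓; RD at -34.40° ✓; |RD| = 35.60 ✓; ∠RDN = 57.40° ✓; |DN| = 32.10 ✓; ∠(DN, NL) = 83.60° ✗; |NL| = 16.00 ✓.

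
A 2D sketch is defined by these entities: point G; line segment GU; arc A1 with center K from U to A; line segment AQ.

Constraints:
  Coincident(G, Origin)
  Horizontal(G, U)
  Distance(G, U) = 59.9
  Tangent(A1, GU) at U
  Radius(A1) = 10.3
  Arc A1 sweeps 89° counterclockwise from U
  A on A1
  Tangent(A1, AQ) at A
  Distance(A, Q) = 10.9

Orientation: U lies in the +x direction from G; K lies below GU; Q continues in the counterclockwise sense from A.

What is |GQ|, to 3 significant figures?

53.7

On A1, U sits at bearing 90° from K; an 89° counterclockwise sweep puts A at bearing 179°, so A = K + 10.3·(cos 179°, sin 179°) = (49.6, -10.1). Tangency of A1 to AQ means the radius KA is perpendicular to AQ, so AQ runs along (−sin 179°, cos 179°); with |AQ| = 10.9, Q = (49.4, -21.0). Then |GQ| = |Q − G| = 53.7.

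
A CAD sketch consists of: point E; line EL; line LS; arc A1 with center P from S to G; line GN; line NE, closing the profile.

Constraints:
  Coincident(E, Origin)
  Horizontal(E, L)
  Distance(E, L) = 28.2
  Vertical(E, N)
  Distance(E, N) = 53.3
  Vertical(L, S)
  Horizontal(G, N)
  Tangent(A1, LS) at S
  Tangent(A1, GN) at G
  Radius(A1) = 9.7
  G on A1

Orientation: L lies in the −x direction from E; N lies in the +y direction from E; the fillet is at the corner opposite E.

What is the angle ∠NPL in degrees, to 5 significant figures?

130.21°

E is at the origin; EL is horizontal with |EL| = 28.2 and L on the −x side, so L = (-28.200, 0.0000). EN is vertical with |EN| = 53.3 and N on the +y side, so N = (0.0000, 53.300). The virtual corner opposite E is at (-28.200, 53.300). Tangency of A1 to LS means the radius PS is perpendicular to LS and the tangent condition forces PG to be normal to GN, with radius 9.7, so the center P sits 9.7 in from both sides at P = (-18.500, 43.600). Then cos ∠NPL = PN·PL / (|PN||PL|), giving 130.21°.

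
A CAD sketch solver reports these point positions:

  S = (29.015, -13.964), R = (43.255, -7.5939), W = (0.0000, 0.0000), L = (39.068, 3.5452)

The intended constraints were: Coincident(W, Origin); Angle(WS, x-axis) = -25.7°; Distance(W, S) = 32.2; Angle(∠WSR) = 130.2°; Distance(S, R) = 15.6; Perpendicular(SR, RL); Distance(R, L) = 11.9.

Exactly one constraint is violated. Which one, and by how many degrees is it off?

Perpendicular(SR, RL) — off by 3.50°.

W = (0.00, 0.00) ✓; WS at -25.70° ✓; |WS| = 32.20 ✓; ∠WSR = 130.2° ✓; |SR| = 15.60 ✓; ∠(SR, RL) = 86.50° ✗; |RL| = 11.90 ✓.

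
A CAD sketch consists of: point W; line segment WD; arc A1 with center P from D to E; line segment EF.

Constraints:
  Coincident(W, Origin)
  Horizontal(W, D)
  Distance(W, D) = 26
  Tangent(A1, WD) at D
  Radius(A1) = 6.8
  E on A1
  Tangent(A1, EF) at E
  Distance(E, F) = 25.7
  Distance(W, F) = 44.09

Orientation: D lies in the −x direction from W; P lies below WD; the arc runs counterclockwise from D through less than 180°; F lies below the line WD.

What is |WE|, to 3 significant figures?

33.6

Checks: |PE| = 6.800 ✓; ∠(PE, EF) = 90.00° ✓; |EF| = 25.70 ✓; |WF| = 44.09 ✓.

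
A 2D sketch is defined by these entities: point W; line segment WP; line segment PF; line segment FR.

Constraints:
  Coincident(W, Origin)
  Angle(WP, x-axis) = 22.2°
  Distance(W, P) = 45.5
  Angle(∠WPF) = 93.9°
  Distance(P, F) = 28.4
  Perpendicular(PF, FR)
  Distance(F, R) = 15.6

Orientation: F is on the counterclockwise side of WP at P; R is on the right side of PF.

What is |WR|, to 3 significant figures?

68.6

W is at the origin; WP runs at 22.2° with length 45.5, so P = 45.5·(cos 22.2°, sin 22.2°) = (42.1, 17.2). ∠WPF = 93.9°, so PF runs at 22.2° + (180° − 93.9°) = 108° from the x-axis; with |PF| = 28.4, F = P + 28.4·(cos 108°, sin 108°) = (33.2, 44.2). The perpendicularity gives FR at right angles to PF; with |FR| = 15.6 on the right of PF, R = F + 15.6·(0.949, 0.314) = (48.0, 49.1). Then |WR| = |R − W| = 68.6.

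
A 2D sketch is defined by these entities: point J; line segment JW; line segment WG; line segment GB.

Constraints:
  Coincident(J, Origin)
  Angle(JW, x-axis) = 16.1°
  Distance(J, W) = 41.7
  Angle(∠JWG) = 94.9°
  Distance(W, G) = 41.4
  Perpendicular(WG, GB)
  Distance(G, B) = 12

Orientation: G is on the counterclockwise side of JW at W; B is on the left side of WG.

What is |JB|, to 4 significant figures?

53.80

J is at the origin; JW runs at 16.1° with length 41.7, so W = 41.7·(cos 16.1°, sin 16.1°) = (40.06, 11.56). ∠JWG = 94.9°, so WG runs at 16.1° + (180° − 94.9°) = 101.2° from the x-axis; with |WG| = 41.4, G = W + 41.4·(cos 101.2°, sin 101.2°) = (32.02, 52.18). The perpendicularity gives GB at right angles to WG; with |GB| = 12.0 on the left of WG, B = G + 12.0·(-0.9810, -0.1942) = (20.25, 49.84). Then |JB| = |B − J| = 53.80.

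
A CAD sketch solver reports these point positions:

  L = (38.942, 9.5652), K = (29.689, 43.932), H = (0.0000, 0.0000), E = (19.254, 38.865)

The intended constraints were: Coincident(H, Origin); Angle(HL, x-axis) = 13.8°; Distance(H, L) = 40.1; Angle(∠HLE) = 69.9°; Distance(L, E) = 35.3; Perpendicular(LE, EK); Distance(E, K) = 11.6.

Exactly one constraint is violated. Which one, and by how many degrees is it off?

Perpendicular(LE, EK) — off by 8.00°.

H = (0.00, 0.00) ✓; HL at 13.80° ✓; |HL| = 40.10 ✓; ∠HLE = 69.90° ✓; |LE| = 35.30 ✓; ∠(LE, EK) = 98.00° ✗; |EK| = 11.60 ✓.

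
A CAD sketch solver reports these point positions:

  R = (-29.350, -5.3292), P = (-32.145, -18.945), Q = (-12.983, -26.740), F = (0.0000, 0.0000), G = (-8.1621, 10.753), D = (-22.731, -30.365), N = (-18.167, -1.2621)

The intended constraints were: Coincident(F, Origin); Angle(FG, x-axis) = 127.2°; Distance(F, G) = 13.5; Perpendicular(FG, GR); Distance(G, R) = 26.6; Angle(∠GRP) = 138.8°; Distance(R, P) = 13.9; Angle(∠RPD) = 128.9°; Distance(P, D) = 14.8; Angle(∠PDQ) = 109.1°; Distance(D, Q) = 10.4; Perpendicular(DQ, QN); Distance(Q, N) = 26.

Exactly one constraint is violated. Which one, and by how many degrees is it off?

Perpendicular(DQ, QN) — off by 8.90°.

F = (0.00, 0.00) ✓; FG at 127.2° ✓; |FG| = 13.50 ✓; ∠(FG, GR) = 90.00° ✓; |GR| = 26.60 ✓; ∠GRP = 138.8° ✓; |RP| = 13.90 ✓; ∠RPD = 128.9° ✓; |PD| = 14.80 ✓; ∠PDQ = 109.1° ✓; |DQ| = 10.40 ✓; ∠(DQ, QN) = 81.10° ✗; |QN| = 26.00 ✓.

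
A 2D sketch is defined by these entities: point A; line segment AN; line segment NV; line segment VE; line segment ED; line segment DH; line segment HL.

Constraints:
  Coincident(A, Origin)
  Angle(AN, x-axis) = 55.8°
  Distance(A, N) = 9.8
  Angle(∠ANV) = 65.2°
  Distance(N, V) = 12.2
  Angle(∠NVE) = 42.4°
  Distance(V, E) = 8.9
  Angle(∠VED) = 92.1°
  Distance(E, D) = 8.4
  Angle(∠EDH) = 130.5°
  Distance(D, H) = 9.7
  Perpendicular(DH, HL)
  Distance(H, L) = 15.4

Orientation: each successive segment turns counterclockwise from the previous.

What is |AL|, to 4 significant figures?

20.87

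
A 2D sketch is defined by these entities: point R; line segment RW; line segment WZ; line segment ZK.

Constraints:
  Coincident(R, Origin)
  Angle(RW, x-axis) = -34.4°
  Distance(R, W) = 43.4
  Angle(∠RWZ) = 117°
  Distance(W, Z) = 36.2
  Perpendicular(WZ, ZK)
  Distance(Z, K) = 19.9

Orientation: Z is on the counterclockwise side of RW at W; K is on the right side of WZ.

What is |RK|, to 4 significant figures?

80.97

R is at the origin; RW runs at -34.4° with length 43.4, so W = 43.4·(cos -34.4°, sin -34.4°) = (35.81, -24.52). ∠RWZ = 117.0°, so WZ runs at -34.4° + (180° − 117.0°) = 28.60° from the x-axis; with |WZ| = 36.2, Z = W + 36.2·(cos 28.60°, sin 28.60°) = (67.59, -7.191). The perpendicularity gives ZK at right angles to WZ; with |ZK| = 19.9 on the right of WZ, K = Z + 19.9·(0.4787, -0.8780) = (77.12, -24.66). Then |RK| = |K − R| = 80.97.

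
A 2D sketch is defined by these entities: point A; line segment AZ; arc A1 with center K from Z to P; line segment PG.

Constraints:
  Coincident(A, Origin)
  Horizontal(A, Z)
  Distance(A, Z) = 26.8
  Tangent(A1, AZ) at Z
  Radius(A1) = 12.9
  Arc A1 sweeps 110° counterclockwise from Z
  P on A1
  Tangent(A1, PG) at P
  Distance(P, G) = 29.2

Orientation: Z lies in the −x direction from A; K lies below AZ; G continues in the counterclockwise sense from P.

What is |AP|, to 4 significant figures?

42.60

Tangency of A1 to AZ means the radius KZ is perpendicular to AZ, so K = Z + (0, -12.9) = (-26.80, -12.90). On A1, Z sits at bearing 90° from K; a 110° counterclockwise sweep puts P at bearing 200°, so P = K + 12.9·(cos 200°, sin 200°) = (-38.92, -17.31). Then |AP| = |P − A| = 42.60.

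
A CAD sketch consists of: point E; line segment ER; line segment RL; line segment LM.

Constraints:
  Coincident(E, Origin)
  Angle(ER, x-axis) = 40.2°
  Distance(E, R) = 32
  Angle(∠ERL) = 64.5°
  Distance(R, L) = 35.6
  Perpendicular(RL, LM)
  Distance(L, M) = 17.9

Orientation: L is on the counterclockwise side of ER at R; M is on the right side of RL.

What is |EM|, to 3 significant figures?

51.6

∠ERL = 64.5°, so RL runs at 40.2° + (180° − 64.5°) = 156° from the x-axis; with |RL| = 35.6, L = R + 35.6·(cos 156°, sin 156°) = (-8.00, 35.3). RL is perpendicular to LM; with |LM| = 17.9 on the right of RL, M = L + 17.9·(0.412, 0.911) = (-0.638, 51.6). Then |EM| = |M − E| = 51.6.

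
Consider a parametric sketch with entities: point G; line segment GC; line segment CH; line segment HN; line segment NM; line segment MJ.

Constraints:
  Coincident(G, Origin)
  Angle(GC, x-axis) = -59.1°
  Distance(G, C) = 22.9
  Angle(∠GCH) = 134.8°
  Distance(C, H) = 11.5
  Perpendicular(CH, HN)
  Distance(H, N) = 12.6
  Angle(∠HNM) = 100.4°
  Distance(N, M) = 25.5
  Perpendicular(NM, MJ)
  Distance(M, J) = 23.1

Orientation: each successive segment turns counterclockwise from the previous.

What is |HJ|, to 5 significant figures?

29.767

G is at the origin; GC runs at -59.1° with length 22.9, so C = (11.760, -19.650). ∠GCH = 134.8° gives CH at -13.900° from the x-axis; with |CH| = 11.5, H = (22.923, -22.412). CH ⟂ HN, so HN runs at 76.100°; with |HN| = 12.6, N = (25.950, -10.181). ∠HNM = 100.4° gives NM at 155.70° from the x-axis; with |NM| = 25.5, M = (2.7094, 0.31233). NM is perpendicular to MJ, so MJ runs at -114.30°; with |MJ| = 23.1, J = (-6.7966, -20.741). Then |HJ| = |J − H| = 29.767.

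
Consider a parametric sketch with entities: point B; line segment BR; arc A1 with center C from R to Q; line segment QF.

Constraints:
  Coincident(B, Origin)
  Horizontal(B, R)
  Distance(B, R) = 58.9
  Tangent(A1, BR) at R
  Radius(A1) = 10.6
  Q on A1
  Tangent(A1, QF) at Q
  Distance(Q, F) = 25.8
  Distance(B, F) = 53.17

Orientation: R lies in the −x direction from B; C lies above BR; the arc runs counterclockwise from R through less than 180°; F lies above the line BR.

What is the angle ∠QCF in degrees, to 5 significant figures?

67.665°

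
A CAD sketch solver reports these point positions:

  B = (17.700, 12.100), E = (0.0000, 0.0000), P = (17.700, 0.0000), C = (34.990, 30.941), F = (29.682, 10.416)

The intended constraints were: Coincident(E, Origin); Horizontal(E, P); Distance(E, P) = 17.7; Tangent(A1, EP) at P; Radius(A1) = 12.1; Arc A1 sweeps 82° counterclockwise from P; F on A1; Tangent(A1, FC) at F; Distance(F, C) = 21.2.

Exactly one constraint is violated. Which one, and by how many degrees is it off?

Tangent(A1, FC) at F — off by 6.50°.

E = (0.00, 0.00) ✓; E.y = 0.00, P.y = 0.00 ✓; |EP| = 17.70 ✓; ∠(BP, PE) = 90.00° ✓; |BP| = 12.10 ✓; bearing(B→F) − bearing(B→P) = 82.00° ✓; |BF| = 12.10 ✓; ∠(BF, FC) = 96.50° ✗; |FC| = 21.20 ✓.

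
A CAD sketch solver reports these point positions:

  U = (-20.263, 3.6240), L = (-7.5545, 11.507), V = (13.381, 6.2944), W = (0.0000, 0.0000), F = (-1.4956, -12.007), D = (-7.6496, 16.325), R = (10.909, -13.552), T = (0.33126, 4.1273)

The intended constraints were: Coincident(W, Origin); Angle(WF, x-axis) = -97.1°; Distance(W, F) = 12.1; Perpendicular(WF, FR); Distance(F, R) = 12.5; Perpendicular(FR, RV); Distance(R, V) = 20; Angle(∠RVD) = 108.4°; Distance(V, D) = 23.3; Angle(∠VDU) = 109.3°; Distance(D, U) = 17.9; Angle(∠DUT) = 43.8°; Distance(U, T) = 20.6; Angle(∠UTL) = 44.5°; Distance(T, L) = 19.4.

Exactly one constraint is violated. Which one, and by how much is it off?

Distance(T, L) = 19.4 — off by 8.60.

W = (0.00, 0.00) ✓; WF at -97.10° ✓; |WF| = 12.10 ✓; ∠(WF, FR) = 90.00° ✓; |FR| = 12.50 ✓; ∠(FR, RV) = 90.00° ✓; |RV| = 20.00 ✓; ∠RVD = 108.4° ✓; |VD| = 23.30 ✓; ∠VDU = 109.3° ✓; |DU| = 17.90 ✓; ∠DUT = 43.80° ✓; |UT| = 20.60 ✓; ∠UTL = 44.50° ✓; |TL| = 10.80 ✗.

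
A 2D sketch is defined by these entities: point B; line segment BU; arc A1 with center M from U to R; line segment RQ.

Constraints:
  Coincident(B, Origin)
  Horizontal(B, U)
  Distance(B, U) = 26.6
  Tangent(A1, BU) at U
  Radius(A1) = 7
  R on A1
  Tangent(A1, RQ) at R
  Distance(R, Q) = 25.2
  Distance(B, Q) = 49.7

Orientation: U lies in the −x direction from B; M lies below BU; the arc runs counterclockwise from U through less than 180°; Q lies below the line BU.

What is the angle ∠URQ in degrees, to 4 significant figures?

142.7°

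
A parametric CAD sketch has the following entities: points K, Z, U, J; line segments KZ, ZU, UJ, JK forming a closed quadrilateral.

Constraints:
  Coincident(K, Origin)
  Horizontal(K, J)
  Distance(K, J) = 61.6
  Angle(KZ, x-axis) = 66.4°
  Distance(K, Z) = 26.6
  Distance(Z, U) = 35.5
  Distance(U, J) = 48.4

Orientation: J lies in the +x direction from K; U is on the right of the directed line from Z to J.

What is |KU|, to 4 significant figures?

18.11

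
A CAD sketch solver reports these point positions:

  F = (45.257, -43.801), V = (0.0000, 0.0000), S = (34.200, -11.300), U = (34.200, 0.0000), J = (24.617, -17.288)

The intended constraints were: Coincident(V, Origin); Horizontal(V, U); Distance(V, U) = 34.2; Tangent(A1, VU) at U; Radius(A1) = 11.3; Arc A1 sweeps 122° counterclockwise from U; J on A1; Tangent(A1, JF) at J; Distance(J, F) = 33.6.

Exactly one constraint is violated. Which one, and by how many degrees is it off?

Tangent(A1, JF) at J — off by 5.90°.

V = (0.00, 0.00) ✓; V.y = 0.00, U.y = 0.00 ✓; |VU| = 34.20 ✓; ∠(SU, UV) = 90.00° ✓; |SU| = 11.30 ✓; bearing(S→J) − bearing(S→U) = 122.0° ✓; |SJ| = 11.30 ✓; ∠(SJ, JF) = 84.10° ✗; |JF| = 33.60 ✓.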